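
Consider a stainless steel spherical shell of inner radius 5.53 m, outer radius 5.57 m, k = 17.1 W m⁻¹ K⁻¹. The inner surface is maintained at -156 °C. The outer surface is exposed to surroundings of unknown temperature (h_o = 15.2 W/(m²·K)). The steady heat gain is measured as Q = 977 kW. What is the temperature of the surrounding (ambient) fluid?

T_out = 14.8 °C

Series resistances:
  R_stainless steel = (1/5.53 − 1/5.57)/(4πk) = 0.001299/(4π·17.1) = 6.043×10^-6 K/W
  R_conv,out = 1/(4πr²h) = 1/(4π·5.57²·15.2) = 1.687×10^-4 K/W
ΣR = 1.748×10^-4 K/W
ΔT = Q·ΣR = 9.77×10^5 × 1.748×10^-4 = 170.8 K
Heat flows inward, so T_out = T_in + ΔT = -156 + 170.8 = 14.8 °C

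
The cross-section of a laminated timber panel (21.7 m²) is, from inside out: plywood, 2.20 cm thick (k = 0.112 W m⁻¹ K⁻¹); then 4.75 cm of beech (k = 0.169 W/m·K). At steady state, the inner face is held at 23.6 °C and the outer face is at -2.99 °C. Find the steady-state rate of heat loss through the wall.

Q = 1210 W

Treat each layer as a resistance in series:
  R_plywood = L/(kA) = 0.0220/(0.112·21.7) = 0.009052 K/W
  R_beech = L/(kA) = 0.0475/(0.169·21.7) = 0.01295 K/W
ΣR = 0.009052 + 0.01295 = 0.02200 K/W
Q = ΔT/ΣR = (23.6 °C − -2.99 °C)/0.02200 = 1210 W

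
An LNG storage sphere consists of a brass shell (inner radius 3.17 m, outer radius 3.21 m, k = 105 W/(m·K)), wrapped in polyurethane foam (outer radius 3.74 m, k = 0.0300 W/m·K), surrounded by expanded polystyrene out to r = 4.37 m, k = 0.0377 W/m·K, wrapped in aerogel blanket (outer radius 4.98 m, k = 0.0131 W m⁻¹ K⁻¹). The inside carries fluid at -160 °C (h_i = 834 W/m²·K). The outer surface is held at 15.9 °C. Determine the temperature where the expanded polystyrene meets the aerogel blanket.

T = -65.3 °C

Treat each layer as a resistance in series:
  R_conv,in = 1/(4πr²h) = 1/(4π·3.17²·834) = 9.495×10^-6 K/W
  R_brass = (1/3.17 − 1/3.21)/(4πk) = 0.003931/(4π·105) = 2.979×10^-6 K/W
  R_polyurethane foam = (1/3.21 − 1/3.74)/(4πk) = 0.04415/(4π·0.0300) = 0.1171 K/W
  R_expanded polystyrene = (1/3.74 − 1/4.37)/(4πk) = 0.03855/(4π·0.0377) = 0.08136 K/W
  R_aerogel blanket = (1/4.37 − 1/4.98)/(4πk) = 0.02803/(4π·0.0131) = 0.1703 K/W
ΣR = 9.495×10^-6 + 2.979×10^-6 + 0.1171 + 0.08136 + 0.1703 = 0.3688 K/W
Q = ΔT/ΣR = (-160 °C − 15.9 °C)/0.3688 = -477.0 W
From the inner boundary to the expanded polystyrene/aerogel blanket interface, ΣR_partial = 0.1985 K/W.
T_interface = T_in − Q·ΣR_partial = -160 °C − (-477.0)(0.1985) = -65.3 °C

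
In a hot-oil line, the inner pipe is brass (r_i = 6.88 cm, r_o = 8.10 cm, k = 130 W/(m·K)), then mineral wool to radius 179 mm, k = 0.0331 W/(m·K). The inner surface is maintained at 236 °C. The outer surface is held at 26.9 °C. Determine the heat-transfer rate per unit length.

Resistance network (inner→outer):
  R'_brass = ln(0.0810/0.0688)/(2πk) = 0.1632/(2π·130) = 1.999×10^-4 m·K/W
  R'_mineral wool = ln(0.179/0.0810)/(2πk) = 0.7929/(2π·0.0331) = 3.813 m·K/W
ΣR = 1.999×10^-4 + 3.813 = 3.813 m·K/W
Q' = ΔT/ΣR = (236 °C − 26.9 °C)/3.813 = 54.8 W/m

Q' = 54.8 W/m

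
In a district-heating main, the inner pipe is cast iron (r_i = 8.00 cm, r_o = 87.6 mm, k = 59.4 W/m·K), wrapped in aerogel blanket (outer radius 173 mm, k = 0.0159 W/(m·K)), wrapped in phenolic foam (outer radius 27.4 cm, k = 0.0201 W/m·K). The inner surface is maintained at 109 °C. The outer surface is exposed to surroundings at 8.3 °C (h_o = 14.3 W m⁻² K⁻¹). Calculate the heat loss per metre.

Series thermal resistances, inner to outer:
  R'_cast iron = ln(0.0876/0.0800)/(2πk) = 0.09075/(2π·59.4) = 2.432×10^-4 m·K/W
  R'_aerogel blanket = ln(0.173/0.0876)/(2πk) = 0.6805/(2π·0.0159) = 6.812 m·K/W
  R'_phenolic foam = ln(0.274/0.173)/(2πk) = 0.4598/(2π·0.0201) = 3.641 m·K/W
  R'_conv,out = 1/(2πr h) = 1/(2π·0.274·14.3) = 0.04062 m·K/W
ΣR = 2.432×10^-4 + 6.812 + 3.641 + 0.04062 = 10.49 m·K/W
Q' = ΔT/ΣR = (109 °C − 8.3 °C)/10.49 = 9.60 W/m

Q' = 9.60 W/m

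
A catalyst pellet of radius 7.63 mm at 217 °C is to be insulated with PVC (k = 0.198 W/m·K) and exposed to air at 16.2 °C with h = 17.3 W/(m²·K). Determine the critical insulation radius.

r_cr = 2.29 cm

For a sphere, r_cr = 2k_ins/h = 2·0.198/17.3 = 0.0229 m = 2.29 cm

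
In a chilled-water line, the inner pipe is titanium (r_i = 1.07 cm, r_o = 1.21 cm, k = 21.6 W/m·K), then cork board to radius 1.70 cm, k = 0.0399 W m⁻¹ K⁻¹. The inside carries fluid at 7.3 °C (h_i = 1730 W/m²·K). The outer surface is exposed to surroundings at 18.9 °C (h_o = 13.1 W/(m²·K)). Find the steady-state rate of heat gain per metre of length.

Resistance network (inner→outer):
  R'_conv,in = 1/(2πr h) = 1/(2π·0.0107·1730) = 0.008598 m·K/W
  R'_titanium = ln(0.0121/0.0107)/(2πk) = 0.1230/(2π·21.6) = 9.060×10^-4 m·K/W
  R'_cork board = ln(0.0170/0.0121)/(2πk) = 0.3400/(2π·0.0399) = 1.356 m·K/W
  R'_conv,out = 1/(2πr h) = 1/(2π·0.0170·13.1) = 0.7147 m·K/W
ΣR = 0.008598 + 9.060×10^-4 + 1.356 + 0.7147 = 2.080 m·K/W
Q' = ΔT/ΣR = (7.3 °C − 18.9 °C)/2.080 = -5.58 W/m
(Negative Q' ⇒ heat flows inward; heat gain = 5.58 W/m.)

Q' = 5.58 W/m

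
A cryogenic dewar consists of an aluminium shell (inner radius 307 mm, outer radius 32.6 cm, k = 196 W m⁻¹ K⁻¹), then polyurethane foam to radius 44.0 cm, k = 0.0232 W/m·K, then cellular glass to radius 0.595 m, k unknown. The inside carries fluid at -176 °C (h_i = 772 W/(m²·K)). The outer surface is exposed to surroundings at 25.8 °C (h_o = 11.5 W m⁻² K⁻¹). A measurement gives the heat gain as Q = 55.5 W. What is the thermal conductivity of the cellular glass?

k = 0.0530 W/m·K

ΣR = ΔT/Q = |-176 − 25.8|/55.5 = 3.636 K/W
Known resistances:
  R_conv,in = 1/(4πr²h) = 1/(4π·0.307²·772) = 0.001094 K/W
  R_aluminium = (1/0.307 − 1/0.326)/(4πk) = 0.1898/(4π·196) = 7.708×10^-5 K/W
  R_polyurethane foam = (1/0.326 − 1/0.440)/(4πk) = 0.7948/(4π·0.0232) = 2.726 K/W
  R_conv,out = 1/(4πr²h) = 1/(4π·0.595²·11.5) = 0.01955 K/W
R_cellular glass = ΣR − ΣR_known = 3.636 − 2.747 = 0.8890 K/W
(1/r₁−1/r₂)/(4πk) = 0.8890 ⇒ k = 0.5921/(4π·0.8890) = 0.0530 W/m·K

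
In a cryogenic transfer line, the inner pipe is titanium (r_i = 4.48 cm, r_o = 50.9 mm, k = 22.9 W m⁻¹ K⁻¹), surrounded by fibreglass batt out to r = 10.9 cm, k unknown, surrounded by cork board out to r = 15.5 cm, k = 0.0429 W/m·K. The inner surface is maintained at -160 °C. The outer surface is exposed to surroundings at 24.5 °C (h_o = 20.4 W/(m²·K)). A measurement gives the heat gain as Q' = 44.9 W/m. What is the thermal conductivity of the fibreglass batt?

k = 0.0440 W/m·K

ΣR = ΔT/Q' = |-160 − 24.5|/44.9 = 4.109 m·K/W
Known resistances:
  R'_titanium = ln(0.0509/0.0448)/(2πk) = 0.1277/(2π·22.9) = 8.872×10^-4 m·K/W
  R'_cork board = ln(0.155/0.109)/(2πk) = 0.3521/(2π·0.0429) = 1.306 m·K/W
  R'_conv,out = 1/(2πr h) = 1/(2π·0.155·20.4) = 0.05033 m·K/W
R_fibreglass batt = ΣR − ΣR_known = 4.109 − 1.357 = 2.752 m·K/W
ln(r₂/r₁)/(2πk) = 2.752 ⇒ k = 0.7615/(2π·2.752) = 0.0440 W/m·K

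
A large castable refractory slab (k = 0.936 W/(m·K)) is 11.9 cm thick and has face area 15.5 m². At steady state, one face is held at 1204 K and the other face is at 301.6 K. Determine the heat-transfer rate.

Q = kA·ΔT/L = 0.936 × 15.5 × |1204 K − 301.6 K| / 0.119 = 1.10×10^5 W

Q = 110 kW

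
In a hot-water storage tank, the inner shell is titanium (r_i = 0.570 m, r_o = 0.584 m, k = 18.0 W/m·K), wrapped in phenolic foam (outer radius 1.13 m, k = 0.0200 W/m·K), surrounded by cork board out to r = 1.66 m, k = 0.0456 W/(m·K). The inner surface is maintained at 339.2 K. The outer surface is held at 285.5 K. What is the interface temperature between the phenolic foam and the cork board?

T = 292.5 K

Series thermal resistances, inner to outer:
  R_titanium = (1/0.570 − 1/0.584)/(4πk) = 0.04206/(4π·18.0) = 1.859×10^-4 K/W
  R_phenolic foam = (1/0.584 − 1/1.13)/(4πk) = 0.8274/(4π·0.0200) = 3.292 K/W
  R_cork board = (1/1.13 − 1/1.66)/(4πk) = 0.2825/(4π·0.0456) = 0.4931 K/W
ΣR = 1.859×10^-4 + 3.292 + 0.4931 = 3.785 K/W
Q = ΔT/ΣR = (339.2 K − 285.5 K)/3.785 = 14.19 W
From the inner boundary to the phenolic foam/cork board interface, ΣR_partial = 3.292 K/W.
T_interface = T_in − Q·ΣR_partial = 339.2 K − (14.19)(3.292) = 292.5 K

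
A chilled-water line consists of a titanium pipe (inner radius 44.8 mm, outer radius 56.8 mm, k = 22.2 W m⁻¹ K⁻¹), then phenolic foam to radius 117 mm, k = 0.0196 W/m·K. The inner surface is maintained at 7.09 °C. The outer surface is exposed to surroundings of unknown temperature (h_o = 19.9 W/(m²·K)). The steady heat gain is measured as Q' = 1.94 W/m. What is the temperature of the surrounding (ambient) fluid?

Series resistances:
  R'_titanium = ln(0.0568/0.0448)/(2πk) = 0.2373/(2π·22.2) = 0.001701 m·K/W
  R'_phenolic foam = ln(0.117/0.0568)/(2πk) = 0.7226/(2π·0.0196) = 5.868 m·K/W
  R'_conv,out = 1/(2πr h) = 1/(2π·0.117·19.9) = 0.06836 m·K/W
ΣR = 5.938 m·K/W
ΔT = Q'·ΣR = 1.94 × 5.938 = 11.52 K
Heat flows inward, so T_out = T_in + ΔT = 7.09 + 11.52 = 18.6 °C

T_out = 18.6 °C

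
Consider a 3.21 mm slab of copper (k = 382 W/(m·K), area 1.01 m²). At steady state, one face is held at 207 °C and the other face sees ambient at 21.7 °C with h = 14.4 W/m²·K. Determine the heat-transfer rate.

Treat each layer as a resistance in series:
  R_copper = L/(kA) = 0.00321/(382·1.01) = 8.320×10^-6 K/W
  R_conv,out = 1/(hA) = 1/(14.4·1.01) = 0.06876 K/W
ΣR = 8.320×10^-6 + 0.06876 = 0.06877 K/W
Q = ΔT/ΣR = (207 °C − 21.7 °C)/0.06877 = 2690 W

Q = 2690 W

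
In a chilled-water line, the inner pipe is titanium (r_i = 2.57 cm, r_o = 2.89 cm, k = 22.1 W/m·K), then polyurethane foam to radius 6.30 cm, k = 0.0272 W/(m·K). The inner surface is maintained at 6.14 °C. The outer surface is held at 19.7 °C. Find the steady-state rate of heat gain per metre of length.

Resistance network (inner→outer):
  R'_titanium = ln(0.0289/0.0257)/(2πk) = 0.1174/(2π·22.1) = 8.451×10^-4 m·K/W
  R'_polyurethane foam = ln(0.0630/0.0289)/(2πk) = 0.7793/(2π·0.0272) = 4.560 m·K/W
ΣR = 8.451×10^-4 + 4.560 = 4.561 m·K/W
Q' = ΔT/ΣR = (6.14 °C − 19.7 °C)/4.561 = -2.97 W/m
(Negative Q' ⇒ heat flows inward; heat gain = 2.97 W/m.)

Q' = 2.97 W/m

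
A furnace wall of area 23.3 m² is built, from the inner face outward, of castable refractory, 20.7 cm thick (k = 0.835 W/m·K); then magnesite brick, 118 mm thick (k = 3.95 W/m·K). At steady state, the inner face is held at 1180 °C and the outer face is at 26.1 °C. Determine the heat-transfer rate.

Q = 96800 W

Resistance network (inner→outer):
  R_castable refractory = L/(kA) = 0.207/(0.835·23.3) = 0.01064 K/W
  R_magnesite brick = L/(kA) = 0.118/(3.95·23.3) = 0.001282 K/W
ΣR = 0.01064 + 0.001282 = 0.01192 K/W
Q = ΔT/ΣR = (1180 °C − 26.1 °C)/0.01192 = 96800 W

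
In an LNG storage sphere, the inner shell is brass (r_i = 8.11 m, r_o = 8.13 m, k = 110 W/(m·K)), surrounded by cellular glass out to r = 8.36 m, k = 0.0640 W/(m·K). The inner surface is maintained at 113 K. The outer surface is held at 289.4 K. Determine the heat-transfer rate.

Treat each layer as a resistance in series:
  R_brass = (1/8.11 − 1/8.13)/(4πk) = 3.033×10^-4/(4π·110) = 2.194×10^-7 K/W
  R_cellular glass = (1/8.13 − 1/8.36)/(4πk) = 0.003384/(4π·0.0640) = 0.004208 K/W
ΣR = 2.194×10^-7 + 0.004208 = 0.004208 K/W
Q = ΔT/ΣR = (113 K − 289.4 K)/0.004208 = -41900 W
(Negative Q ⇒ heat flows inward; heat gain = 41900 W.)

Q = 41.9 kW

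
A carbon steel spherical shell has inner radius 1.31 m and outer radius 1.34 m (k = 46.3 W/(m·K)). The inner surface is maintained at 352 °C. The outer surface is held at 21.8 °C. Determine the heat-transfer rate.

Q = 4πk·ΔT/(1/r₁ − 1/r₂) = 4π × 46.3 × 330.2 / (1/1.31 − 1/1.34) = 1.12×10^7 W

Q = 1.12×10^7 W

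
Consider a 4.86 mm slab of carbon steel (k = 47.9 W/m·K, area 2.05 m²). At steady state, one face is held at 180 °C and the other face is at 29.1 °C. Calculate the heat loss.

Q = 3050 kW

Q = kA·ΔT/L = 47.9 × 2.05 × |180 °C − 29.1 °C| / 0.00486 = 3.05×10^6 W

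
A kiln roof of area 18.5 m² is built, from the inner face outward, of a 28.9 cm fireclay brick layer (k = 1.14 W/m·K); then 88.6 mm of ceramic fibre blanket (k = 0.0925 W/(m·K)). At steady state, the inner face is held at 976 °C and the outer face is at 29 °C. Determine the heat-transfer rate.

Series thermal resistances, inner to outer:
  R_fireclay brick = L/(kA) = 0.289/(1.14·18.5) = 0.01370 K/W
  R_ceramic fibre blanket = L/(kA) = 0.0886/(0.0925·18.5) = 0.05178 K/W
ΣR = 0.01370 + 0.05178 = 0.06548 K/W
Q = ΔT/ΣR = (976 °C − 29 °C)/0.06548 = 14500 W

Q = 14500 W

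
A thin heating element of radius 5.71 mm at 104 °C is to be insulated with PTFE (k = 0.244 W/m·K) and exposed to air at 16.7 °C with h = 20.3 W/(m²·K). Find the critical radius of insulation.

r_cr = 1.20 cm

For a cylinder, r_cr = k_ins/h = 0.244/20.3 = 0.0120 m = 1.20 cm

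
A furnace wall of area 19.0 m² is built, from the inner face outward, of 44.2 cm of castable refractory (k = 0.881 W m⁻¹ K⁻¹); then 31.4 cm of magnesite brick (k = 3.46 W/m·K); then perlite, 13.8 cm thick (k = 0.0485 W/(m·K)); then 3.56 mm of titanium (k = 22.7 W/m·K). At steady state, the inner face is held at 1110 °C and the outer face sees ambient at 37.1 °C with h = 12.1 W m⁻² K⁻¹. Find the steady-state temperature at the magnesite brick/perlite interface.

T = 929 °C

Treat each layer as a resistance in series:
  R_castable refractory = L/(kA) = 0.442/(0.881·19.0) = 0.02641 K/W
  R_magnesite brick = L/(kA) = 0.314/(3.46·19.0) = 0.004776 K/W
  R_perlite = L/(kA) = 0.138/(0.0485·19.0) = 0.1498 K/W
  R_titanium = L/(kA) = 0.00356/(22.7·19.0) = 8.254×10^-6 K/W
  R_conv,out = 1/(hA) = 1/(12.1·19.0) = 0.004350 K/W
ΣR = 0.02641 + 0.004776 + 0.1498 + 8.254×10^-6 + 0.004350 = 0.1853 K/W
Q = ΔT/ΣR = (1110 °C − 37.1 °C)/0.1853 = 5790 W
From the inner boundary to the magnesite brick/perlite interface, ΣR_partial = 0.03119 K/W.
T_interface = T_in − Q·ΣR_partial = 1110 °C − (5790)(0.03119) = 929 °C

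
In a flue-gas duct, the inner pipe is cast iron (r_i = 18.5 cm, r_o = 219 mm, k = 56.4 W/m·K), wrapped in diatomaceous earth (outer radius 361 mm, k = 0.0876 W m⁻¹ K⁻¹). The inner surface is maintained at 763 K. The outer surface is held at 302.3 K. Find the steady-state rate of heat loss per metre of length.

Series thermal resistances, inner to outer:
  R'_cast iron = ln(0.219/0.185)/(2πk) = 0.1687/(2π·56.4) = 4.761×10^-4 m·K/W
  R'_diatomaceous earth = ln(0.361/0.219)/(2πk) = 0.4998/(2π·0.0876) = 0.9081 m·K/W
ΣR = 4.761×10^-4 + 0.9081 = 0.9086 m·K/W
Q' = ΔT/ΣR = (763 K − 302.3 K)/0.9086 = 507 W/m

Q' = 507 W/m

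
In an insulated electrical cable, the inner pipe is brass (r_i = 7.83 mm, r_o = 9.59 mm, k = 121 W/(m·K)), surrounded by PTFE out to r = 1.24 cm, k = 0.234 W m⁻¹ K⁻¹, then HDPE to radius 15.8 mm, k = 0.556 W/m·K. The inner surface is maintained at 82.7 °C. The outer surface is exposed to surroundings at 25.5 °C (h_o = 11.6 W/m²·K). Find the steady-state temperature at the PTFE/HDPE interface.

Treat each layer as a resistance in series:
  R'_brass = ln(0.00959/0.00783)/(2πk) = 0.2028/(2π·121) = 2.667×10^-4 m·K/W
  R'_PTFE = ln(0.0124/0.00959)/(2πk) = 0.2570/(2π·0.234) = 0.1748 m·K/W
  R'_HDPE = ln(0.0158/0.0124)/(2πk) = 0.2423/(2π·0.556) = 0.06936 m·K/W
  R'_conv,out = 1/(2πr h) = 1/(2π·0.0158·11.6) = 0.8684 m·K/W
ΣR = 2.667×10^-4 + 0.1748 + 0.06936 + 0.8684 = 1.113 m·K/W
Q' = ΔT/ΣR = (82.7 °C − 25.5 °C)/1.113 = 51.39 W/m
From the inner boundary to the PTFE/HDPE interface, ΣR_partial = 0.1751 m·K/W.
T_interface = T_in − Q'·ΣR_partial = 82.7 °C − (51.39)(0.1751) = 73.7 °C

T = 73.7 °C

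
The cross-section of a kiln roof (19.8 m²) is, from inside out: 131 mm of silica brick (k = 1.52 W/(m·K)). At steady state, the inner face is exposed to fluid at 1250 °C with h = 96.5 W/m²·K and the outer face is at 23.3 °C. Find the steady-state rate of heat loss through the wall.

Resistance network (inner→outer):
  R_conv,in = 1/(hA) = 1/(96.5·19.8) = 5.234×10^-4 K/W
  R_silica brick = L/(kA) = 0.131/(1.52·19.8) = 0.004353 K/W
ΣR = 5.234×10^-4 + 0.004353 = 0.004876 K/W
Q = ΔT/ΣR = (1250 °C − 23.3 °C)/0.004876 = 2.52×10^5 W

Q = 2.52×10^5 W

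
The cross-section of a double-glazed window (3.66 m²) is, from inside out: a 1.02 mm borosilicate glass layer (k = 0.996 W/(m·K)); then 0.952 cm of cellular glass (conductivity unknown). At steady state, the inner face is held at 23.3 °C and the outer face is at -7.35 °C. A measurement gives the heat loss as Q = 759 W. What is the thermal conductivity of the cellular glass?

k = 0.0649 W/m·K

ΣR = ΔT/Q = |23.3 − -7.35|/759 = 0.04038 K/W
Known resistances:
  R_borosilicate glass = L/(kA) = 0.00102/(0.996·3.66) = 2.798×10^-4 K/W
R_cellular glass = ΣR − ΣR_known = 0.04038 − 2.798×10^-4 = 0.04010 K/W
L/(kA) = 0.04010 ⇒ k = 0.00952/(0.04010·3.66) = 0.0649 W/m·K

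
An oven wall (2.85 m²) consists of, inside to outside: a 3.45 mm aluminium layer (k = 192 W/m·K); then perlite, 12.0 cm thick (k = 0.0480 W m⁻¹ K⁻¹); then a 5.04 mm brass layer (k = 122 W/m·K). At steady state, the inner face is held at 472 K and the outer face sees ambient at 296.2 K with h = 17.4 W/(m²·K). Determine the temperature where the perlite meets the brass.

Series thermal resistances, inner to outer:
  R_aluminium = L/(kA) = 0.00345/(192·2.85) = 6.305×10^-6 K/W
  R_perlite = L/(kA) = 0.120/(0.0480·2.85) = 0.8772 K/W
  R_brass = L/(kA) = 0.00504/(122·2.85) = 1.450×10^-5 K/W
  R_conv,out = 1/(hA) = 1/(17.4·2.85) = 0.02017 K/W
ΣR = 6.305×10^-6 + 0.8772 + 1.450×10^-5 + 0.02017 = 0.8974 K/W
Q = ΔT/ΣR = (472 K − 296.2 K)/0.8974 = 195.9 W
From the inner boundary to the perlite/brass interface, ΣR_partial = 0.8772 K/W.
T_interface = T_in − Q·ΣR_partial = 472 K − (195.9)(0.8772) = 300.2 K

T = 300.2 K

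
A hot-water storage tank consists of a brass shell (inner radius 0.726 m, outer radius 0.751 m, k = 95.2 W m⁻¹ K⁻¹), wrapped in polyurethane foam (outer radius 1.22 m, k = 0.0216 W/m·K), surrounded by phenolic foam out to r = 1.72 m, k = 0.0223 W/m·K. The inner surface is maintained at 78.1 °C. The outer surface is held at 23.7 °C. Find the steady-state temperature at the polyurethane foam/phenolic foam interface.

Treat each layer as a resistance in series:
  R_brass = (1/0.726 − 1/0.751)/(4πk) = 0.04585/(4π·95.2) = 3.833×10^-5 K/W
  R_polyurethane foam = (1/0.751 − 1/1.22)/(4πk) = 0.5119/(4π·0.0216) = 1.886 K/W
  R_phenolic foam = (1/1.22 − 1/1.72)/(4πk) = 0.2383/(4π·0.0223) = 0.8503 K/W
ΣR = 3.833×10^-5 + 1.886 + 0.8503 = 2.736 K/W
Q = ΔT/ΣR = (78.1 °C − 23.7 °C)/2.736 = 19.88 W
From the inner boundary to the polyurethane foam/phenolic foam interface, ΣR_partial = 1.886 K/W.
T_interface = T_in − Q·ΣR_partial = 78.1 °C − (19.88)(1.886) = 40.6 °C

T = 40.6 °C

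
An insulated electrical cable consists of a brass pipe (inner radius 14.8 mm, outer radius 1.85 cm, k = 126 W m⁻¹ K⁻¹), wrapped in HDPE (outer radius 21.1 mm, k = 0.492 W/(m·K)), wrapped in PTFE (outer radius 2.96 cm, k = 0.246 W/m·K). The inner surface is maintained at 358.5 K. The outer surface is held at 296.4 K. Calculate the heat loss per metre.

Treat each layer as a resistance in series:
  R'_brass = ln(0.0185/0.0148)/(2πk) = 0.2231/(2π·126) = 2.819×10^-4 m·K/W
  R'_HDPE = ln(0.0211/0.0185)/(2πk) = 0.1315/(2π·0.492) = 0.04254 m·K/W
  R'_PTFE = ln(0.0296/0.0211)/(2πk) = 0.3385/(2π·0.246) = 0.2190 m·K/W
ΣR = 2.819×10^-4 + 0.04254 + 0.2190 = 0.2618 m·K/W
Q' = ΔT/ΣR = (358.5 K − 296.4 K)/0.2618 = 237 W/m

Q' = 237 W/m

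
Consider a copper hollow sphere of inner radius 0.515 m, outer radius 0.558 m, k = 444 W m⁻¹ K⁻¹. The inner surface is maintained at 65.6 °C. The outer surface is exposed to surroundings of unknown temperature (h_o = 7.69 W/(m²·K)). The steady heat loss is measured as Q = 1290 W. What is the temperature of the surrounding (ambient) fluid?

T_out = 22.7 °C

Series resistances:
  R_copper = (1/0.515 − 1/0.558)/(4πk) = 0.1496/(4π·444) = 2.682×10^-5 K/W
  R_conv,out = 1/(4πr²h) = 1/(4π·0.558²·7.69) = 0.03323 K/W
ΣR = 0.03326 K/W
ΔT = Q·ΣR = 1290 × 0.03326 = 42.91 K
Heat flows outward, so T_out = T_in − ΔT = 65.6 − 42.91 = 22.7 °C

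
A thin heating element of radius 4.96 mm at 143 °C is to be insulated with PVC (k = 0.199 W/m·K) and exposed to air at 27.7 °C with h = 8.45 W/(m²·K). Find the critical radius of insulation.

For a cylinder, r_cr = k_ins/h = 0.199/8.45 = 0.0236 m = 2.36 cm

r_cr = 2.36 cm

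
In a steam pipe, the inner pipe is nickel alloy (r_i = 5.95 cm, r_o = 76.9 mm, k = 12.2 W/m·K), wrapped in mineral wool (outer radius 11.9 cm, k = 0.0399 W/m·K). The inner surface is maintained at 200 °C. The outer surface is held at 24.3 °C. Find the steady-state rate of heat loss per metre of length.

Resistance network (inner→outer):
  R'_nickel alloy = ln(0.0769/0.0595)/(2πk) = 0.2565/(2π·12.2) = 0.003347 m·K/W
  R'_mineral wool = ln(0.119/0.0769)/(2πk) = 0.4366/(2π·0.0399) = 1.742 m·K/W
ΣR = 0.003347 + 1.742 = 1.745 m·K/W
Q' = ΔT/ΣR = (200 °C − 24.3 °C)/1.745 = 101 W/m

Q' = 101 W/m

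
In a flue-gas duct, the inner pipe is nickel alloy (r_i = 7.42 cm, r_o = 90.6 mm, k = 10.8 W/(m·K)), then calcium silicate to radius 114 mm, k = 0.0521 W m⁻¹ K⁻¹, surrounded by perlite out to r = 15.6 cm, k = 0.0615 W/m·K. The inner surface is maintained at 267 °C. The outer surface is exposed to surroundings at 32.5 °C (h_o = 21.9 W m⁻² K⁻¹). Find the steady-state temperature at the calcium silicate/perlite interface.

Resistance network (inner→outer):
  R'_nickel alloy = ln(0.0906/0.0742)/(2πk) = 0.1997/(2π·10.8) = 0.002943 m·K/W
  R'_calcium silicate = ln(0.114/0.0906)/(2πk) = 0.2297/(2π·0.0521) = 0.7018 m·K/W
  R'_perlite = ln(0.156/0.114)/(2πk) = 0.3137/(2π·0.0615) = 0.8117 m·K/W
  R'_conv,out = 1/(2πr h) = 1/(2π·0.156·21.9) = 0.04659 m·K/W
ΣR = 0.002943 + 0.7018 + 0.8117 + 0.04659 = 1.563 m·K/W
Q' = ΔT/ΣR = (267 °C − 32.5 °C)/1.563 = 150.0 W/m
From the inner boundary to the calcium silicate/perlite interface, ΣR_partial = 0.7047 m·K/W.
T_interface = T_in − Q'·ΣR_partial = 267 °C − (150.0)(0.7047) = 161 °C

T = 161 °C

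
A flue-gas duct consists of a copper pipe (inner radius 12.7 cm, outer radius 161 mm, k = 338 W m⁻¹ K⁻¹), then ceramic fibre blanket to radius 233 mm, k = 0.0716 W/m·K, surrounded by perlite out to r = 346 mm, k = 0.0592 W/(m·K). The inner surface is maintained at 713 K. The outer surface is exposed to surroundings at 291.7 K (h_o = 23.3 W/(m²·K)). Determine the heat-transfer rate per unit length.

Q' = 221 W/m

Resistance network (inner→outer):
  R'_copper = ln(0.161/0.127)/(2πk) = 0.2372/(2π·338) = 1.117×10^-4 m·K/W
  R'_ceramic fibre blanket = ln(0.233/0.161)/(2πk) = 0.3696/(2π·0.0716) = 0.8216 m·K/W
  R'_perlite = ln(0.346/0.233)/(2πk) = 0.3954/(2π·0.0592) = 1.063 m·K/W
  R'_conv,out = 1/(2πr h) = 1/(2π·0.346·23.3) = 0.01974 m·K/W
ΣR = 1.117×10^-4 + 0.8216 + 1.063 + 0.01974 = 1.904 m·K/W
Q' = ΔT/ΣR = (713 K − 291.7 K)/1.904 = 221 W/m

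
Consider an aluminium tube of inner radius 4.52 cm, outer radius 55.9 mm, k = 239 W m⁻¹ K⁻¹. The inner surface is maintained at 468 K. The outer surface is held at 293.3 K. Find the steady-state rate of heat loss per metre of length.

Q' = 2πk·ΔT/ln(r₂/r₁) = 2π × 239 × 174.7 / ln(0.0559/0.0452) = 1.23×10^6 W/m

Q' = 1.23×10^6 W/m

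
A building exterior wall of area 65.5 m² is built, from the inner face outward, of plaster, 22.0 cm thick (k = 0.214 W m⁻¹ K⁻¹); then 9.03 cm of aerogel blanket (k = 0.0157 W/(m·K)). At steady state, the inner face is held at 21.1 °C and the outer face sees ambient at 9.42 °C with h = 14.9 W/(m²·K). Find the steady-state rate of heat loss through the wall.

Treat each layer as a resistance in series:
  R_plaster = L/(kA) = 0.220/(0.214·65.5) = 0.01570 K/W
  R_aerogel blanket = L/(kA) = 0.0903/(0.0157·65.5) = 0.08781 K/W
  R_conv,out = 1/(hA) = 1/(14.9·65.5) = 0.001025 K/W
ΣR = 0.01570 + 0.08781 + 0.001025 = 0.1045 K/W
Q = ΔT/ΣR = (21.1 °C − 9.42 °C)/0.1045 = 112 W

Q = 112 W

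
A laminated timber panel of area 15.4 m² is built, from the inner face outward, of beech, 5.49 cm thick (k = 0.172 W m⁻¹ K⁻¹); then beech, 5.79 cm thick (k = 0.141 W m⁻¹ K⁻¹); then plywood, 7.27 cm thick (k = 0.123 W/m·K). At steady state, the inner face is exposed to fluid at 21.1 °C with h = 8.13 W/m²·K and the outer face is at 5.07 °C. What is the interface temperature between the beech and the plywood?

Series thermal resistances, inner to outer:
  R_conv,in = 1/(hA) = 1/(8.13·15.4) = 0.007987 K/W
  R_beech = L/(kA) = 0.0549/(0.172·15.4) = 0.02073 K/W
  R_beech = L/(kA) = 0.0579/(0.141·15.4) = 0.02666 K/W
  R_plywood = L/(kA) = 0.0727/(0.123·15.4) = 0.03838 K/W
ΣR = 0.007987 + 0.02073 + 0.02666 + 0.03838 = 0.09376 K/W
Q = ΔT/ΣR = (21.1 °C − 5.07 °C)/0.09376 = 171.0 W
From the inner boundary to the beech/plywood interface, ΣR_partial = 0.05538 K/W.
T_interface = T_in − Q·ΣR_partial = 21.1 °C − (171.0)(0.05538) = 11.6 °C

T = 11.6 °C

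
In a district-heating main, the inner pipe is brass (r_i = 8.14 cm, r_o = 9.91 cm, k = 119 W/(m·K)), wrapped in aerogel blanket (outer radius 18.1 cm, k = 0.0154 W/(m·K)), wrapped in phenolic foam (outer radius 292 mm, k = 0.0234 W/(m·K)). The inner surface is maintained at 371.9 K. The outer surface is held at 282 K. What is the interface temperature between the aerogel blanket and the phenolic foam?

Resistance network (inner→outer):
  R'_brass = ln(0.0991/0.0814)/(2πk) = 0.1968/(2π·119) = 2.631×10^-4 m·K/W
  R'_aerogel blanket = ln(0.181/0.0991)/(2πk) = 0.6024/(2π·0.0154) = 6.225 m·K/W
  R'_phenolic foam = ln(0.292/0.181)/(2πk) = 0.4783/(2π·0.0234) = 3.253 m·K/W
ΣR = 2.631×10^-4 + 6.225 + 3.253 = 9.478 m·K/W
Q' = ΔT/ΣR = (371.9 K − 282 K)/9.478 = 9.485 W/m
From the inner boundary to the aerogel blanket/phenolic foam interface, ΣR_partial = 6.225 m·K/W.
T_interface = T_in − Q'·ΣR_partial = 371.9 K − (9.485)(6.225) = 312.9 K

T = 312.9 K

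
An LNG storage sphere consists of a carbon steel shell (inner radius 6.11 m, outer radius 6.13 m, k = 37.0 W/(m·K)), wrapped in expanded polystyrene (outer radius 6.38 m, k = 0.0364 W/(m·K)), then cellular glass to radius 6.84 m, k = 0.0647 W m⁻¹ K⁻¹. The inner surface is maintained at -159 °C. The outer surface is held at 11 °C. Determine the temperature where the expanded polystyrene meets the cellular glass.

T = -70.8 °C

Treat each layer as a resistance in series:
  R_carbon steel = (1/6.11 − 1/6.13)/(4πk) = 5.340×10^-4/(4π·37.0) = 1.148×10^-6 K/W
  R_expanded polystyrene = (1/6.13 − 1/6.38)/(4πk) = 0.006392/(4π·0.0364) = 0.01397 K/W
  R_cellular glass = (1/6.38 − 1/6.84)/(4πk) = 0.01054/(4π·0.0647) = 0.01296 K/W
ΣR = 1.148×10^-6 + 0.01397 + 0.01296 = 0.02693 K/W
Q = ΔT/ΣR = (-159 °C − 11 °C)/0.02693 = -6313 W
From the inner boundary to the expanded polystyrene/cellular glass interface, ΣR_partial = 0.01397 K/W.
T_interface = T_in − Q·ΣR_partial = -159 °C − (-6313)(0.01397) = -70.8 °C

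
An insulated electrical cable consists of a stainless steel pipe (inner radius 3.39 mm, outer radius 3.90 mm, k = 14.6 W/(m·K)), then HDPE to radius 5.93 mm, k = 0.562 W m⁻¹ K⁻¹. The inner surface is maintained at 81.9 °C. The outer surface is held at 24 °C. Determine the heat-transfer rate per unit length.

Q' = 482 W/m

Series thermal resistances, inner to outer:
  R'_stainless steel = ln(0.00390/0.00339)/(2πk) = 0.1401/(2π·14.6) = 0.001528 m·K/W
  R'_HDPE = ln(0.00593/0.00390)/(2πk) = 0.4190/(2π·0.562) = 0.1187 m·K/W
ΣR = 0.001528 + 0.1187 = 0.1202 m·K/W
Q' = ΔT/ΣR = (81.9 °C − 24 °C)/0.1202 = 482 W/m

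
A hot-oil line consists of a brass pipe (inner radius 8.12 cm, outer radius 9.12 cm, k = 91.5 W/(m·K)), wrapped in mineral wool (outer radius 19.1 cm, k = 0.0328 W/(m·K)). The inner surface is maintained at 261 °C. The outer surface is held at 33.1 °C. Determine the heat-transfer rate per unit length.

Treat each layer as a resistance in series:
  R'_brass = ln(0.0912/0.0812)/(2πk) = 0.1161/(2π·91.5) = 2.020×10^-4 m·K/W
  R'_mineral wool = ln(0.191/0.0912)/(2πk) = 0.7392/(2π·0.0328) = 3.587 m·K/W
ΣR = 2.020×10^-4 + 3.587 = 3.587 m·K/W
Q' = ΔT/ΣR = (261 °C − 33.1 °C)/3.587 = 63.5 W/m

Q' = 63.5 W/m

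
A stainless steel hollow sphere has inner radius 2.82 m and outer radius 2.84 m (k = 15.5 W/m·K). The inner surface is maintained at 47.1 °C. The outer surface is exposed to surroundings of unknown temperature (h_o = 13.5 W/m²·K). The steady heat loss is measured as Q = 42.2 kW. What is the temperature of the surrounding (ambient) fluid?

T_out = 15.7 °C

Series resistances:
  R_stainless steel = (1/2.82 − 1/2.84)/(4πk) = 0.002497/(4π·15.5) = 1.282×10^-5 K/W
  R_conv,out = 1/(4πr²h) = 1/(4π·2.84²·13.5) = 7.308×10^-4 K/W
ΣR = 7.437×10^-4 K/W
ΔT = Q·ΣR = 42200 × 7.437×10^-4 = 31.38 K
Heat flows outward, so T_out = T_in − ΔT = 47.1 − 31.38 = 15.7 °C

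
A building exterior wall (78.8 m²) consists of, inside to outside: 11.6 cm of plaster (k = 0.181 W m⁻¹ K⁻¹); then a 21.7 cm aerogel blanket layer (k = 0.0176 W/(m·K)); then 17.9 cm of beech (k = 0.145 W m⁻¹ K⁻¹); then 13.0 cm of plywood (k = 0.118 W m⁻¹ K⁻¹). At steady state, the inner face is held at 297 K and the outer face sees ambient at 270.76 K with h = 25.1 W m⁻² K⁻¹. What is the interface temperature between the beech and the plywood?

Series thermal resistances, inner to outer:
  R_plaster = L/(kA) = 0.116/(0.181·78.8) = 0.008133 K/W
  R_aerogel blanket = L/(kA) = 0.217/(0.0176·78.8) = 0.1565 K/W
  R_beech = L/(kA) = 0.179/(0.145·78.8) = 0.01567 K/W
  R_plywood = L/(kA) = 0.130/(0.118·78.8) = 0.01398 K/W
  R_conv,out = 1/(hA) = 1/(25.1·78.8) = 5.056×10^-4 K/W
ΣR = 0.008133 + 0.1565 + 0.01567 + 0.01398 + 5.056×10^-4 = 0.1948 K/W
Q = ΔT/ΣR = (297 K − 270.76 K)/0.1948 = 134.7 W
From the inner boundary to the beech/plywood interface, ΣR_partial = 0.1803 K/W.
T_interface = T_in − Q·ΣR_partial = 297 K − (134.7)(0.1803) = 272.71 K

T = 272.71 K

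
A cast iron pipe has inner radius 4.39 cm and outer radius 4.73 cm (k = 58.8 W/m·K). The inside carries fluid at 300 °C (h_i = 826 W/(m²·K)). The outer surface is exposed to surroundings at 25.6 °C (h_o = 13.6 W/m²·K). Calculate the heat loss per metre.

Resistance network (inner→outer):
  R'_conv,in = 1/(2πr h) = 1/(2π·0.0439·826) = 0.004389 m·K/W
  R'_cast iron = ln(0.0473/0.0439)/(2πk) = 0.07460/(2π·58.8) = 2.019×10^-4 m·K/W
  R'_conv,out = 1/(2πr h) = 1/(2π·0.0473·13.6) = 0.2474 m·K/W
ΣR = 0.004389 + 2.019×10^-4 + 0.2474 = 0.2520 m·K/W
Q' = ΔT/ΣR = (300 °C − 25.6 °C)/0.2520 = 1090 W/m

Q' = 1090 W/m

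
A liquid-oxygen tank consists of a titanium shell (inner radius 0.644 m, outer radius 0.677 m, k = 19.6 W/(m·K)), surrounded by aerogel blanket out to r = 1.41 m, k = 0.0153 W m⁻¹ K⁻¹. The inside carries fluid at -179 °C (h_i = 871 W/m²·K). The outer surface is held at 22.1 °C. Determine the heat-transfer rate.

Q = 50.3 W

Resistance network (inner→outer):
  R_conv,in = 1/(4πr²h) = 1/(4π·0.644²·871) = 2.203×10^-4 K/W
  R_titanium = (1/0.644 − 1/0.677)/(4πk) = 0.07569/(4π·19.6) = 3.073×10^-4 K/W
  R_aerogel blanket = (1/0.677 − 1/1.41)/(4πk) = 0.7679/(4π·0.0153) = 3.994 K/W
ΣR = 2.203×10^-4 + 3.073×10^-4 + 3.994 = 3.995 K/W
Q = ΔT/ΣR = (-179 °C − 22.1 °C)/3.995 = -50.3 W
(Negative Q ⇒ heat flows inward; heat gain = 50.3 W.)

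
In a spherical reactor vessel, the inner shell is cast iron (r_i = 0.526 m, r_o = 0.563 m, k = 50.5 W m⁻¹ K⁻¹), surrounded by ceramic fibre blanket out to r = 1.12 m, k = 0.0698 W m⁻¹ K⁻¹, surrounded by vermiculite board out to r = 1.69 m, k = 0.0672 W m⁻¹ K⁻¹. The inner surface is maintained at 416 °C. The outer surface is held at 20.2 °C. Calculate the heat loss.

Treat each layer as a resistance in series:
  R_cast iron = (1/0.526 − 1/0.563)/(4πk) = 0.1249/(4π·50.5) = 1.969×10^-4 K/W
  R_ceramic fibre blanket = (1/0.563 − 1/1.12)/(4πk) = 0.8833/(4π·0.0698) = 1.007 K/W
  R_vermiculite board = (1/1.12 − 1/1.69)/(4πk) = 0.3011/(4π·0.0672) = 0.3566 K/W
ΣR = 1.969×10^-4 + 1.007 + 0.3566 = 1.364 K/W
Q = ΔT/ΣR = (416 °C − 20.2 °C)/1.364 = 290 W

Q = 290 W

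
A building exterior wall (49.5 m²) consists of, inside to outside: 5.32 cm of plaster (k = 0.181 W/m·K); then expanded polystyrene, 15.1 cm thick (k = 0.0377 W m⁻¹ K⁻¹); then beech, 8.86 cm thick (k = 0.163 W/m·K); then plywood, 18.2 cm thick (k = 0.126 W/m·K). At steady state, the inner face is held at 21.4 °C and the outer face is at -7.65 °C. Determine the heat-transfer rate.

Series thermal resistances, inner to outer:
  R_plaster = L/(kA) = 0.0532/(0.181·49.5) = 0.005938 K/W
  R_expanded polystyrene = L/(kA) = 0.151/(0.0377·49.5) = 0.08092 K/W
  R_beech = L/(kA) = 0.0886/(0.163·49.5) = 0.01098 K/W
  R_plywood = L/(kA) = 0.182/(0.126·49.5) = 0.02918 K/W
ΣR = 0.005938 + 0.08092 + 0.01098 + 0.02918 = 0.1270 K/W
Q = ΔT/ΣR = (21.4 °C − -7.65 °C)/0.1270 = 229 W

Q = 229 W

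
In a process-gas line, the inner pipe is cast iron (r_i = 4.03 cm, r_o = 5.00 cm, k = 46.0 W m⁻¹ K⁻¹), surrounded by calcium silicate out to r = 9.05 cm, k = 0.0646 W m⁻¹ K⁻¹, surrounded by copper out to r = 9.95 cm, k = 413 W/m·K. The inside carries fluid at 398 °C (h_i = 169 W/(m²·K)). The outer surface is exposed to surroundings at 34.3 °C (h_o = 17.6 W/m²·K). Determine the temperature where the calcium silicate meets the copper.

Series thermal resistances, inner to outer:
  R'_conv,in = 1/(2πr h) = 1/(2π·0.0403·169) = 0.02337 m·K/W
  R'_cast iron = ln(0.0500/0.0403)/(2πk) = 0.2157/(2π·46.0) = 7.462×10^-4 m·K/W
  R'_calcium silicate = ln(0.0905/0.0500)/(2πk) = 0.5933/(2π·0.0646) = 1.462 m·K/W
  R'_copper = ln(0.0995/0.0905)/(2πk) = 0.09481/(2π·413) = 3.654×10^-5 m·K/W
  R'_conv,out = 1/(2πr h) = 1/(2π·0.0995·17.6) = 0.09088 m·K/W
ΣR = 0.02337 + 7.462×10^-4 + 1.462 + 3.654×10^-5 + 0.09088 = 1.577 m·K/W
Q' = ΔT/ΣR = (398 °C − 34.3 °C)/1.577 = 230.6 W/m
From the inner boundary to the calcium silicate/copper interface, ΣR_partial = 1.486 m·K/W.
T_interface = T_in − Q'·ΣR_partial = 398 °C − (230.6)(1.486) = 55.3 °C

T = 55.3 °C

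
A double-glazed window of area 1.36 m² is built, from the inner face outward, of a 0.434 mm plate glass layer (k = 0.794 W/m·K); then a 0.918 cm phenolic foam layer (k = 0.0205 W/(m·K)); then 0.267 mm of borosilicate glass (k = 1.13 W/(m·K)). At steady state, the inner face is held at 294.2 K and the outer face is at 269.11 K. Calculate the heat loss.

Q = 76.1 W

Series thermal resistances, inner to outer:
  R_plate glass = L/(kA) = 4.34×10^-4/(0.794·1.36) = 4.019×10^-4 K/W
  R_phenolic foam = L/(kA) = 0.00918/(0.0205·1.36) = 0.3293 K/W
  R_borosilicate glass = L/(kA) = 2.67×10^-4/(1.13·1.36) = 1.737×10^-4 K/W
ΣR = 4.019×10^-4 + 0.3293 + 1.737×10^-4 = 0.3299 K/W
Q = ΔT/ΣR = (294.2 K − 269.11 K)/0.3299 = 76.1 W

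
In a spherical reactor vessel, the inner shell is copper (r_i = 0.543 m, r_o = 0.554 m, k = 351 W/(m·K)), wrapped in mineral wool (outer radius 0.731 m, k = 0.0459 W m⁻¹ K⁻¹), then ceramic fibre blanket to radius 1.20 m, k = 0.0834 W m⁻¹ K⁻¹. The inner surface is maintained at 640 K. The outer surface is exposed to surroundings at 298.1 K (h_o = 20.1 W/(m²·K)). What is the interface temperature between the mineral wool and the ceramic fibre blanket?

Resistance network (inner→outer):
  R_copper = (1/0.543 − 1/0.554)/(4πk) = 0.03657/(4π·351) = 8.290×10^-6 K/W
  R_mineral wool = (1/0.554 − 1/0.731)/(4πk) = 0.4371/(4π·0.0459) = 0.7577 K/W
  R_ceramic fibre blanket = (1/0.731 − 1/1.20)/(4πk) = 0.5347/(4π·0.0834) = 0.5102 K/W
  R_conv,out = 1/(4πr²h) = 1/(4π·1.20²·20.1) = 0.002749 K/W
ΣR = 8.290×10^-6 + 0.7577 + 0.5102 + 0.002749 = 1.271 K/W
Q = ΔT/ΣR = (640 K − 298.1 K)/1.271 = 269.0 W
From the inner boundary to the mineral wool/ceramic fibre blanket interface, ΣR_partial = 0.7577 K/W.
T_interface = T_in − Q·ΣR_partial = 640 K − (269.0)(0.7577) = 436 K

T = 436 K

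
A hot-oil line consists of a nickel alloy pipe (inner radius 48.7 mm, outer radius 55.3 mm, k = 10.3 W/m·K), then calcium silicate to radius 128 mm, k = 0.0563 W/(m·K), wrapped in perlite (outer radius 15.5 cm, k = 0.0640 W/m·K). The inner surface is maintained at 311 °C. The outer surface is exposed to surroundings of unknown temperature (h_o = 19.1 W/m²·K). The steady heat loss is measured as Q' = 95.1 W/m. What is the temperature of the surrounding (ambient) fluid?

T_out = 34.8 °C

Series resistances:
  R'_nickel alloy = ln(0.0553/0.0487)/(2πk) = 0.1271/(2π·10.3) = 0.001964 m·K/W
  R'_calcium silicate = ln(0.128/0.0553)/(2πk) = 0.8393/(2π·0.0563) = 2.373 m·K/W
  R'_perlite = ln(0.155/0.128)/(2πk) = 0.1914/(2π·0.0640) = 0.4760 m·K/W
  R'_conv,out = 1/(2πr h) = 1/(2π·0.155·19.1) = 0.05376 m·K/W
ΣR = 2.904 m·K/W
ΔT = Q'·ΣR = 95.1 × 2.904 = 276.2 K
Heat flows outward, so T_out = T_in − ΔT = 311 − 276.2 = 34.8 °C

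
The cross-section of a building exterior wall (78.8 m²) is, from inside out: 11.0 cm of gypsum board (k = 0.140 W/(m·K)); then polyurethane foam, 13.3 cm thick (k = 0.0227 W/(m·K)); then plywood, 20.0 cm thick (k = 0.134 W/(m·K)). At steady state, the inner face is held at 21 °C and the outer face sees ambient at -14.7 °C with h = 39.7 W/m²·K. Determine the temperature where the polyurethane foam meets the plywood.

Series thermal resistances, inner to outer:
  R_gypsum board = L/(kA) = 0.110/(0.140·78.8) = 0.009971 K/W
  R_polyurethane foam = L/(kA) = 0.133/(0.0227·78.8) = 0.07435 K/W
  R_plywood = L/(kA) = 0.200/(0.134·78.8) = 0.01894 K/W
  R_conv,out = 1/(hA) = 1/(39.7·78.8) = 3.197×10^-4 K/W
ΣR = 0.009971 + 0.07435 + 0.01894 + 3.197×10^-4 = 0.1036 K/W
Q = ΔT/ΣR = (21 °C − -14.7 °C)/0.1036 = 344.6 W
From the inner boundary to the polyurethane foam/plywood interface, ΣR_partial = 0.08432 K/W.
T_interface = T_in − Q·ΣR_partial = 21 °C − (344.6)(0.08432) = -8.06 °C

T = -8.06 °C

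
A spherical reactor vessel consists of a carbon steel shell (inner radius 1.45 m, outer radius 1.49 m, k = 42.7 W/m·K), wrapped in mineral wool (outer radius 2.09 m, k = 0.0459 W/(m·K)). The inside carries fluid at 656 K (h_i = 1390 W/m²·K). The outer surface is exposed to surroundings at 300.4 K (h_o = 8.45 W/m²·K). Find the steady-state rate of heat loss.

Series thermal resistances, inner to outer:
  R_conv,in = 1/(4πr²h) = 1/(4π·1.45²·1390) = 2.723×10^-5 K/W
  R_carbon steel = (1/1.45 − 1/1.49)/(4πk) = 0.01851/(4π·42.7) = 3.450×10^-5 K/W
  R_mineral wool = (1/1.49 − 1/2.09)/(4πk) = 0.1927/(4π·0.0459) = 0.3340 K/W
  R_conv,out = 1/(4πr²h) = 1/(4π·2.09²·8.45) = 0.002156 K/W
ΣR = 2.723×10^-5 + 3.450×10^-5 + 0.3340 + 0.002156 = 0.3362 K/W
Q = ΔT/ΣR = (656 K − 300.4 K)/0.3362 = 1060 W

Q = 1060 W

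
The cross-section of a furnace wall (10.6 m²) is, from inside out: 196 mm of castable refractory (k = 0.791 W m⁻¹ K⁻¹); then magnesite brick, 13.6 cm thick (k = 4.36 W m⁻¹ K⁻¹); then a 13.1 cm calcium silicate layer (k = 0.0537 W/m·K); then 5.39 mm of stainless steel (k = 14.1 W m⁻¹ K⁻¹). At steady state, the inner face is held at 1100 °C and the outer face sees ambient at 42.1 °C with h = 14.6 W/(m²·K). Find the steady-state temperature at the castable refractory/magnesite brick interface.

Resistance network (inner→outer):
  R_castable refractory = L/(kA) = 0.196/(0.791·10.6) = 0.02338 K/W
  R_magnesite brick = L/(kA) = 0.136/(4.36·10.6) = 0.002943 K/W
  R_calcium silicate = L/(kA) = 0.131/(0.0537·10.6) = 0.2301 K/W
  R_stainless steel = L/(kA) = 0.00539/(14.1·10.6) = 3.606×10^-5 K/W
  R_conv,out = 1/(hA) = 1/(14.6·10.6) = 0.006462 K/W
ΣR = 0.02338 + 0.002943 + 0.2301 + 3.606×10^-5 + 0.006462 = 0.2629 K/W
Q = ΔT/ΣR = (1100 °C − 42.1 °C)/0.2629 = 4024 W
From the inner boundary to the castable refractory/magnesite brick interface, ΣR_partial = 0.02338 K/W.
T_interface = T_in − Q·ΣR_partial = 1100 °C − (4024)(0.02338) = 1006 °C

T = 1006 °C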